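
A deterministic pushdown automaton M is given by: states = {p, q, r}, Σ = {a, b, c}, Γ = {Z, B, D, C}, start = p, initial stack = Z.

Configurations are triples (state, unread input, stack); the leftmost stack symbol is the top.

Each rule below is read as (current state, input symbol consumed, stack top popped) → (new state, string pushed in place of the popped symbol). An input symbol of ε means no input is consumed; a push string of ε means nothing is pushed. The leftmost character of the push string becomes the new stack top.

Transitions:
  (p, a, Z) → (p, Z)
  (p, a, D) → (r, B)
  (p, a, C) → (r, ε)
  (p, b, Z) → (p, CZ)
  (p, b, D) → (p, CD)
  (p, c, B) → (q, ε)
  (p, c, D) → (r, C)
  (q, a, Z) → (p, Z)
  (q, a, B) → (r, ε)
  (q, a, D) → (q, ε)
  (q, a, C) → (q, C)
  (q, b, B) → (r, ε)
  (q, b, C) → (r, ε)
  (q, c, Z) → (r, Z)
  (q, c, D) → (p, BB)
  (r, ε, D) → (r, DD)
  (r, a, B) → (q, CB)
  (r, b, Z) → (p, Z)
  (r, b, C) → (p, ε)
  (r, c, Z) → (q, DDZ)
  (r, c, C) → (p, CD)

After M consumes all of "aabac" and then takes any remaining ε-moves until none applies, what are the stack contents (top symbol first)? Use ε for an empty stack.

DDZ

(p, aabac, Z)
  read a, top Z: go to p, push Z → (p, abac, Z)
  read a, top Z: go to p, push Z → (p, bac, Z)
  read b, top Z: go to p, push CZ → (p, ac, CZ)
  read a, top C: go to r, push ε → (r, c, Z)
  read c, top Z: go to q, push DDZ → (q, ε, DDZ)
All input consumed in state q with stack DDZ.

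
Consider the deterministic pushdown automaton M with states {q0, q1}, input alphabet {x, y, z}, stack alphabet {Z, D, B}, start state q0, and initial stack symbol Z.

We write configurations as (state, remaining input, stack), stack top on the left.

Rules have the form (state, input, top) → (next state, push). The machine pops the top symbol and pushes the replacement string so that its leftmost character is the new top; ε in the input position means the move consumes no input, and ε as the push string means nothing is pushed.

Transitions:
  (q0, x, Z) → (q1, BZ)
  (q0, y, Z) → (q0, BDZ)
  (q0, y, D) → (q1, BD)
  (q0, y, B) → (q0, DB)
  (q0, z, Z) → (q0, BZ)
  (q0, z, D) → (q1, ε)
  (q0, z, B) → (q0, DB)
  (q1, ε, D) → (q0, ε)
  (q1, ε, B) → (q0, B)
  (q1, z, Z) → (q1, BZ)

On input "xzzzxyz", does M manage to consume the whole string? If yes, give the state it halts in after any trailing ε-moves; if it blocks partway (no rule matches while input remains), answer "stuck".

(q0, xzzzxyz, Z)
  read x, top Z: go to q1, push BZ → (q1, zzzxyz, BZ)
  ε-move, top B: go to q0, push B → (q0, zzzxyz, BZ)
  read z, top B: go to q0, push DB → (q0, zzxyz, DBZ)
  read z, top D: go to q1, push ε → (q1, zxyz, BZ)
  ε-move, top B: go to q0, push B → (q0, zxyz, BZ)
  read z, top B: go to q0, push DB → (q0, xyz, DBZ)
No transition for (q0, x, top D); M blocks with input xyz remaining.

stuck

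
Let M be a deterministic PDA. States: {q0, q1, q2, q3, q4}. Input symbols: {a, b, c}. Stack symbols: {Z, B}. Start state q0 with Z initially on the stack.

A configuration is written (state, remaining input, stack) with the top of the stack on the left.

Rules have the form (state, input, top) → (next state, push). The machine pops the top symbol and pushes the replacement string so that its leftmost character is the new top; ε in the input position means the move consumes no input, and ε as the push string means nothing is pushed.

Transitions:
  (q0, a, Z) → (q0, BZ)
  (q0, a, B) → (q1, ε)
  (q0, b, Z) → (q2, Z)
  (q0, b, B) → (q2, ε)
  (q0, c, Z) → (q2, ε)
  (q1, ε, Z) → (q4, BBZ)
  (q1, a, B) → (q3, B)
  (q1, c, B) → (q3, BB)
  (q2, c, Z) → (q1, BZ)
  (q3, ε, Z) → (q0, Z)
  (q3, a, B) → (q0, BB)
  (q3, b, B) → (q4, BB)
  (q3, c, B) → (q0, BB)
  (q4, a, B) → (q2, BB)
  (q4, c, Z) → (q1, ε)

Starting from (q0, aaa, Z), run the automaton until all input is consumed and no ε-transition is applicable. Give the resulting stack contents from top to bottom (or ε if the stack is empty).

(q0, aaa, Z)
  read a, top Z: go to q0, push BZ → (q0, aa, BZ)
  read a, top B: go to q1, push ε → (q1, a, Z)
  ε-move, top Z: go to q4, push BBZ → (q4, a, BBZ)
  read a, top B: go to q2, push BB → (q2, ε, BBBZ)
All input consumed in state q2 with stack BBBZ.

BBBZ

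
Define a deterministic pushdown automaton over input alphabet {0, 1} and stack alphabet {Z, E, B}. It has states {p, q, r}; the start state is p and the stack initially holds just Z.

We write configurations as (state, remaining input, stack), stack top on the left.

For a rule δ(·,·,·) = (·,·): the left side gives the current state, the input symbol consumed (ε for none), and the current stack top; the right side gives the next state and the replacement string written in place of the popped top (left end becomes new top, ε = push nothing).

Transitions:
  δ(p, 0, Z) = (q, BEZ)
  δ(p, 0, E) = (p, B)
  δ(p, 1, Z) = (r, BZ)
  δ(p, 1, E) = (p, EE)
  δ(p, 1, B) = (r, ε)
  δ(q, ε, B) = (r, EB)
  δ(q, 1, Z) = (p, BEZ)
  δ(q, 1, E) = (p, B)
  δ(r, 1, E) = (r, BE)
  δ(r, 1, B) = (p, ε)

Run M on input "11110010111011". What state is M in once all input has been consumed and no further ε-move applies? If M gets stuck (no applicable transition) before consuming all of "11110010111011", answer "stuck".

(p, 11110010111011, Z)
  read 1, top Z: go to r, push BZ → (r, 1110010111011, BZ)
  read 1, top B: go to p, push ε → (p, 110010111011, Z)
  read 1, top Z: go to r, push BZ → (r, 10010111011, BZ)
  read 1, top B: go to p, push ε → (p, 0010111011, Z)
  read 0, top Z: go to q, push BEZ → (q, 010111011, BEZ)
  ε-move, top B: go to r, push EB → (r, 010111011, EBEZ)
No transition for (r, 0, top E); M blocks with input 010111011 remaining.

stuck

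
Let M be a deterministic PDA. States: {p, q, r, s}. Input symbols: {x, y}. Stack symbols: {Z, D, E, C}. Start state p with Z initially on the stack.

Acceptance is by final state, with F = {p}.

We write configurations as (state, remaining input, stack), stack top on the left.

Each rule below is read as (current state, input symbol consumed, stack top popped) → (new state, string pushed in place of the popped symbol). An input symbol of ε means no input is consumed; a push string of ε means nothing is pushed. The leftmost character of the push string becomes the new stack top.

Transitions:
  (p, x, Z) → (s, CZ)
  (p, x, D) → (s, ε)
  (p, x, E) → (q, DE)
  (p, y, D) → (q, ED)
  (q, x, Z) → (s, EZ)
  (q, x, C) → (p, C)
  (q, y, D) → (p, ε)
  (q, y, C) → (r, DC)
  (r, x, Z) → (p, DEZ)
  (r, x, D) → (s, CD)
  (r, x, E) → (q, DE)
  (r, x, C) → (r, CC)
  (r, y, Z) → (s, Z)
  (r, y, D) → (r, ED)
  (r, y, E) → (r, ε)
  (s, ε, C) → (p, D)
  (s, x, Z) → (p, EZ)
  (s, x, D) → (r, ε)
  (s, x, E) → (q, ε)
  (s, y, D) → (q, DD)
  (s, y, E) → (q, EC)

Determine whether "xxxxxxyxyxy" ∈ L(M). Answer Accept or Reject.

Reject

(p, xxxxxxyxyxy, Z)
  read x, top Z: go to s, push CZ → (s, xxxxxyxyxy, CZ)
  ε-move, top C: go to p, push D → (p, xxxxxyxyxy, DZ)
  read x, top D: go to s, push ε → (s, xxxxyxyxy, Z)
  read x, top Z: go to p, push EZ → (p, xxxyxyxy, EZ)
  read x, top E: go to q, push DE → (q, xxyxyxy, DEZ)
No transition applies at (q, xxyxyxy, DEZ); input not fully consumed.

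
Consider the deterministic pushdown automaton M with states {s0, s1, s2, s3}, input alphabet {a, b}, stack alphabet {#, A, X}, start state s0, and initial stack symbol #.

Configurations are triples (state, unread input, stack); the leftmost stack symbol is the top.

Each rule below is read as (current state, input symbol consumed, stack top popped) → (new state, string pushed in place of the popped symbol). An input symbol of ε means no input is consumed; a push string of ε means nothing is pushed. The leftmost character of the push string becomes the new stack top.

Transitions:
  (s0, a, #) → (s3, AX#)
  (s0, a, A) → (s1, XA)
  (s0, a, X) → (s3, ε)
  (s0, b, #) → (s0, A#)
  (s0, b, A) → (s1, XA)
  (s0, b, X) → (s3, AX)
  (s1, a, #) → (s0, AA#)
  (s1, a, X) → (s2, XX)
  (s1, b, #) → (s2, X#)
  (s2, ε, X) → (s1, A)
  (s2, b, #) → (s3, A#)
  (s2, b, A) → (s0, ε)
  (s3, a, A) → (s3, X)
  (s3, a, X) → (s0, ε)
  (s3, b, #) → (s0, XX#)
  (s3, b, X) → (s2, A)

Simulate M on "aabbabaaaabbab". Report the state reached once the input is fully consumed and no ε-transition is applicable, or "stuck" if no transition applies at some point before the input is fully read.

(s0, aabbabaaaabbab, #) ⊢ (s3, abbabaaaabbab, AX#) ⊢ (s3, bbabaaaabbab, XX#) ⊢ (s2, babaaaabbab, AX#) ⊢ (s0, abaaaabbab, X#) ⊢ (s3, baaaabbab, #) ⊢ (s0, aaaabbab, XX#) ⊢ (s3, aaabbab, X#) ⊢ (s0, aabbab, #) ⊢ (s3, abbab, AX#) ⊢ (s3, bbab, XX#) ⊢ (s2, bab, AX#) ⊢ (s0, ab, X#) ⊢ (s3, b, #) ⊢ (s0, ε, XX#)
All input consumed; M is in state s0.

s0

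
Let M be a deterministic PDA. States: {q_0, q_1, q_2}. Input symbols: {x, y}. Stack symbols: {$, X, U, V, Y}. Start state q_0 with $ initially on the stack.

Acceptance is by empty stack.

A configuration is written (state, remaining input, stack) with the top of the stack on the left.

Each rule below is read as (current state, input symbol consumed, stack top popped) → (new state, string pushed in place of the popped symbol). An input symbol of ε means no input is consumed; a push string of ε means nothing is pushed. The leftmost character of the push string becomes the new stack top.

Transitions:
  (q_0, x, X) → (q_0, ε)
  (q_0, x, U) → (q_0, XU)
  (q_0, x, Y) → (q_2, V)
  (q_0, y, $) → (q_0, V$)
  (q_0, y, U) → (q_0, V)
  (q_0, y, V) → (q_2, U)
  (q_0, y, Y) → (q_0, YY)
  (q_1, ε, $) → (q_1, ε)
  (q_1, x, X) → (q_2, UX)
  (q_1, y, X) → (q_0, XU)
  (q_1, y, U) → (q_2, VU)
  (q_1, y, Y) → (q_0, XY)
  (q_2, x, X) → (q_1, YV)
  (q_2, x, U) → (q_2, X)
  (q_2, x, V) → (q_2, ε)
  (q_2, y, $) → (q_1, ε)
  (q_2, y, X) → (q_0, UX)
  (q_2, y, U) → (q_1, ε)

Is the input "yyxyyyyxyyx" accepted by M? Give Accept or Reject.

(q_0, yyxyyyyxyyx, $)
  read y, top $: go to q_0, push V$ → (q_0, yxyyyyxyyx, V$)
  read y, top V: go to q_2, push U → (q_2, xyyyyxyyx, U$)
  read x, top U: go to q_2, push X → (q_2, yyyyxyyx, X$)
  read y, top X: go to q_0, push UX → (q_0, yyyxyyx, UX$)
  read y, top U: go to q_0, push V → (q_0, yyxyyx, VX$)
  read y, top V: go to q_2, push U → (q_2, yxyyx, UX$)
  read y, top U: go to q_1, push ε → (q_1, xyyx, X$)
  read x, top X: go to q_2, push UX → (q_2, yyx, UX$)
  read y, top U: go to q_1, push ε → (q_1, yx, X$)
  read y, top X: go to q_0, push XU → (q_0, x, XU$)
  read x, top X: go to q_0, push ε → (q_0, ε, U$)
All input consumed; stack is U$, not empty, and no further ε-move applies.

Reject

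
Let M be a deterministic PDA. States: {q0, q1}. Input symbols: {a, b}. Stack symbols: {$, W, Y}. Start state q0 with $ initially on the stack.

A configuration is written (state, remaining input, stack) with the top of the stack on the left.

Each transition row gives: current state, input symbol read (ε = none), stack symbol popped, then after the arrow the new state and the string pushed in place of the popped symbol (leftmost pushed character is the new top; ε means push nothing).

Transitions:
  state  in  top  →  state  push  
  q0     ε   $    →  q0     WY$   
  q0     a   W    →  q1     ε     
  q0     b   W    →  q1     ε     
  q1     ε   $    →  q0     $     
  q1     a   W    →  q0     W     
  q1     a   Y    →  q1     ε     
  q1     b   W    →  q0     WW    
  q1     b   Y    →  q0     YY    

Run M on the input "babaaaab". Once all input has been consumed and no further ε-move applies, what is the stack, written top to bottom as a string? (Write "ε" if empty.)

YY$

(q0, babaaaab, $)
  ε-move, top $: go to q0, push WY$ → (q0, babaaaab, WY$)
  read b, top W: go to q1, push ε → (q1, abaaaab, Y$)
  read a, top Y: go to q1, push ε → (q1, baaaab, $)
  ε-move, top $: go to q0, push $ → (q0, baaaab, $)
  ε-move, top $: go to q0, push WY$ → (q0, baaaab, WY$)
  read b, top W: go to q1, push ε → (q1, aaaab, Y$)
  read a, top Y: go to q1, push ε → (q1, aaab, $)
  ε-move, top $: go to q0, push $ → (q0, aaab, $)
  ε-move, top $: go to q0, push WY$ → (q0, aaab, WY$)
  read a, top W: go to q1, push ε → (q1, aab, Y$)
  read a, top Y: go to q1, push ε → (q1, ab, $)
  ε-move, top $: go to q0, push $ → (q0, ab, $)
  ε-move, top $: go to q0, push WY$ → (q0, ab, WY$)
  read a, top W: go to q1, push ε → (q1, b, Y$)
  read b, top Y: go to q0, push YY → (q0, ε, YY$)
All input consumed in state q0 with stack YY$.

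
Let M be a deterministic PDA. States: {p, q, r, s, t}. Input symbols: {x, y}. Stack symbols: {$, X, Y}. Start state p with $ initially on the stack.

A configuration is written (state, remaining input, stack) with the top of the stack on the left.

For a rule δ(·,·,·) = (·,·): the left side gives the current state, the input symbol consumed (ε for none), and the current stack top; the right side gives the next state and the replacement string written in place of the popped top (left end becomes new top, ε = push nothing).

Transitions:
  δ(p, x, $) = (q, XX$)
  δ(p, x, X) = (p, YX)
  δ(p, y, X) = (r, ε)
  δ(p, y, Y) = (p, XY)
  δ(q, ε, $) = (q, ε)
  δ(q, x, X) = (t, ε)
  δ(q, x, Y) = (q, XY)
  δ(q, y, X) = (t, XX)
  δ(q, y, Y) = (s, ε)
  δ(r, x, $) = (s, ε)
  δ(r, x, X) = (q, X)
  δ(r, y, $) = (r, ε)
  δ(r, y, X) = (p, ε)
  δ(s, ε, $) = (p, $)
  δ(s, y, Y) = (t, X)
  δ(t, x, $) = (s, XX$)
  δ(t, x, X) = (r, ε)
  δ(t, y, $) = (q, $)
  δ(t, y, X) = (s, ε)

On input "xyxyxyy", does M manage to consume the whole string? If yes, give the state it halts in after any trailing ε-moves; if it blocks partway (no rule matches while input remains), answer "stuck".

(p, xyxyxyy, $)
  read x, top $: go to q, push XX$ → (q, yxyxyy, XX$)
  read y, top X: go to t, push XX → (t, xyxyy, XXX$)
  read x, top X: go to r, push ε → (r, yxyy, XX$)
  read y, top X: go to p, push ε → (p, xyy, X$)
  read x, top X: go to p, push YX → (p, yy, YX$)
  read y, top Y: go to p, push XY → (p, y, XYX$)
  read y, top X: go to r, push ε → (r, ε, YX$)
All input consumed; M is in state r.

r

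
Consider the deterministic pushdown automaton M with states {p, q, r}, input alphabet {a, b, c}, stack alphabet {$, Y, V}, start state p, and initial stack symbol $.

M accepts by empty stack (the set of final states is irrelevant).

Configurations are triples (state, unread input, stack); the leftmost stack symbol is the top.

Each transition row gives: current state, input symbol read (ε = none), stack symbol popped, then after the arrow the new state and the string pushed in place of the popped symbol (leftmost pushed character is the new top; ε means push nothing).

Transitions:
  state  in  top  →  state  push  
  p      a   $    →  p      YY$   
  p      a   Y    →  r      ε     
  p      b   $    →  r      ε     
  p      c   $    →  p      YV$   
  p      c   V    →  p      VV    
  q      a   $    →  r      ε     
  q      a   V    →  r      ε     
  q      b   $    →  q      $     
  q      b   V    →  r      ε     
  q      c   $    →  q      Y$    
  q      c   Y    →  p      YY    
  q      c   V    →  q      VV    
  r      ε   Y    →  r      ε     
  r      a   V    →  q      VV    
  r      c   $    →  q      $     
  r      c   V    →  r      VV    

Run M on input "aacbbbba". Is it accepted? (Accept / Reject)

(p, aacbbbba, $) ⊢ (p, acbbbba, YY$) ⊢ (r, cbbbba, Y$) ⊢ (r, cbbbba, $) ⊢ (q, bbbba, $) ⊢ (q, bbba, $) ⊢ (q, bba, $) ⊢ (q, ba, $) ⊢ (q, a, $) ⊢ (r, ε, ε)
All input consumed and the stack is empty.

Accept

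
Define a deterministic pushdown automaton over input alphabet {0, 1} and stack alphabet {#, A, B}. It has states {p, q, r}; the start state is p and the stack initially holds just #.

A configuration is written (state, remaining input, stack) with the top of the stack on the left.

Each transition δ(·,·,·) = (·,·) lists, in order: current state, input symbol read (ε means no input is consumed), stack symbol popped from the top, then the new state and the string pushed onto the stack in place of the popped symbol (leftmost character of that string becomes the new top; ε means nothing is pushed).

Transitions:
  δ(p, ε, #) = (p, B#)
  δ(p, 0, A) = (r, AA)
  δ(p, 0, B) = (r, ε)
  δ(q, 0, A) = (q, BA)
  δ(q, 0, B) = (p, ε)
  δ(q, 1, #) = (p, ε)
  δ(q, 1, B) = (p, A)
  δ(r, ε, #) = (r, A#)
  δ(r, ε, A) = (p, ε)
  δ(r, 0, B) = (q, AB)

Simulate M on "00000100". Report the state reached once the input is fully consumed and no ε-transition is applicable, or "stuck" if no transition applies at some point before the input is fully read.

stuck

(p, 00000100, #)
  ε-move, top #: go to p, push B# → (p, 00000100, B#)
  read 0, top B: go to r, push ε → (r, 0000100, #)
  ε-move, top #: go to r, push A# → (r, 0000100, A#)
  ε-move, top A: go to p, push ε → (p, 0000100, #)
  ε-move, top #: go to p, push B# → (p, 0000100, B#)
  read 0, top B: go to r, push ε → (r, 000100, #)
  ε-move, top #: go to r, push A# → (r, 000100, A#)
  ε-move, top A: go to p, push ε → (p, 000100, #)
  ε-move, top #: go to p, push B# → (p, 000100, B#)
  read 0, top B: go to r, push ε → (r, 00100, #)
  ε-move, top #: go to r, push A# → (r, 00100, A#)
  ε-move, top A: go to p, push ε → (p, 00100, #)
  ε-move, top #: go to p, push B# → (p, 00100, B#)
  read 0, top B: go to r, push ε → (r, 0100, #)
  ε-move, top #: go to r, push A# → (r, 0100, A#)
  ε-move, top A: go to p, push ε → (p, 0100, #)
  ε-move, top #: go to p, push B# → (p, 0100, B#)
  read 0, top B: go to r, push ε → (r, 100, #)
  ε-move, top #: go to r, push A# → (r, 100, A#)
  ε-move, top A: go to p, push ε → (p, 100, #)
  ε-move, top #: go to p, push B# → (p, 100, B#)
No transition for (p, 1, top B); M blocks with input 100 remaining.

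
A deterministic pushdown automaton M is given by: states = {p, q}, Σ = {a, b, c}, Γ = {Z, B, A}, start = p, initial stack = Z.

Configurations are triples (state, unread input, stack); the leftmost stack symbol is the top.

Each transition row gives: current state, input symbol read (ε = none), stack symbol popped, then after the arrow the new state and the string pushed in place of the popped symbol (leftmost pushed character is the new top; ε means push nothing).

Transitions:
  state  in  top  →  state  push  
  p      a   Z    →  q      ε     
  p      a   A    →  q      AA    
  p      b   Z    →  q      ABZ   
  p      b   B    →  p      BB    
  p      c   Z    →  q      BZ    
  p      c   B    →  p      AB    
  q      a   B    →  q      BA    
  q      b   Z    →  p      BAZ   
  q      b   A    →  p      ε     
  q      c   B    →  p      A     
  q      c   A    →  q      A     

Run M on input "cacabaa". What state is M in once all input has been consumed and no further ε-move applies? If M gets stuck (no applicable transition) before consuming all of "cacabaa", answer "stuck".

(p, cacabaa, Z) ⊢ (q, acabaa, BZ) ⊢ (q, cabaa, BAZ) ⊢ (p, abaa, AAZ) ⊢ (q, baa, AAAZ) ⊢ (p, aa, AAZ) ⊢ (q, a, AAAZ)
No transition for (q, a, top A); M blocks with input a remaining.

stuck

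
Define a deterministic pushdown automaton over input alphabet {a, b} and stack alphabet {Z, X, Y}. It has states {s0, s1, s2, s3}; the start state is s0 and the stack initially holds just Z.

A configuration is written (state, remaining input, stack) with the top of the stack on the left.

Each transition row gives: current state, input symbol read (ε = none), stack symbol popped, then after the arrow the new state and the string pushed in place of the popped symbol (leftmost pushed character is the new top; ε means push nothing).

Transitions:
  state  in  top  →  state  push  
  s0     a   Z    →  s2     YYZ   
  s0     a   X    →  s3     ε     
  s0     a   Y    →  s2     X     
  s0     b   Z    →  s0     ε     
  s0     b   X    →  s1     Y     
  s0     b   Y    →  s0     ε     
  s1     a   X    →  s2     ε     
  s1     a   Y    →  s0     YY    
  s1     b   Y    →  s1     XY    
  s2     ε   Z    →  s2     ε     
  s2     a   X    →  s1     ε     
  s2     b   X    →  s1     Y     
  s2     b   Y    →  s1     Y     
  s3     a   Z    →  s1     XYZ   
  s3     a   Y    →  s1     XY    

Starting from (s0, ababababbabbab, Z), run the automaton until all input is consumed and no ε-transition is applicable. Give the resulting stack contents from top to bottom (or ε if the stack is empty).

YZ

(s0, ababababbabbab, Z) ⊢ (s2, babababbabbab, YYZ) ⊢ (s1, abababbabbab, YYZ) ⊢ (s0, bababbabbab, YYYZ) ⊢ (s0, ababbabbab, YYZ) ⊢ (s2, babbabbab, XYZ) ⊢ (s1, abbabbab, YYZ) ⊢ (s0, bbabbab, YYYZ) ⊢ (s0, babbab, YYZ) ⊢ (s0, abbab, YZ) ⊢ (s2, bbab, XZ) ⊢ (s1, bab, YZ) ⊢ (s1, ab, XYZ) ⊢ (s2, b, YZ) ⊢ (s1, ε, YZ)
All input consumed in state s1 with stack YZ.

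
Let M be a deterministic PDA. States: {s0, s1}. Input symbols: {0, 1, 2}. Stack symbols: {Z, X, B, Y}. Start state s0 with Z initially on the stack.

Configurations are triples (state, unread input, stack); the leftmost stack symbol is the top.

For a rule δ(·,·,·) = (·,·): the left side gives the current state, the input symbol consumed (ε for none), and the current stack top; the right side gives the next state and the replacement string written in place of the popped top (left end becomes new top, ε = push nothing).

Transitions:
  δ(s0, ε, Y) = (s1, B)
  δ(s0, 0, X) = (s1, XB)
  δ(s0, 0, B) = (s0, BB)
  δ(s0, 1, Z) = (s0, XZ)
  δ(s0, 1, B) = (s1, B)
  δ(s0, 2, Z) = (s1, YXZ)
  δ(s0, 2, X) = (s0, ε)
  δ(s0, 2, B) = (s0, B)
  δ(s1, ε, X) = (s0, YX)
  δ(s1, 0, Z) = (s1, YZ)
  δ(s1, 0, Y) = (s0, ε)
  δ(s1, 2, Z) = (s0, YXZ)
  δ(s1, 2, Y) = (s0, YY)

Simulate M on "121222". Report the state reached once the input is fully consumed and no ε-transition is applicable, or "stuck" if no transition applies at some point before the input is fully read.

(s0, 121222, Z) ⊢ (s0, 21222, XZ) ⊢ (s0, 1222, Z) ⊢ (s0, 222, XZ) ⊢ (s0, 22, Z) ⊢ (s1, 2, YXZ) ⊢ (s0, ε, YYXZ) ⊢ (s1, ε, BYXZ)
All input consumed; M is in state s1.

s1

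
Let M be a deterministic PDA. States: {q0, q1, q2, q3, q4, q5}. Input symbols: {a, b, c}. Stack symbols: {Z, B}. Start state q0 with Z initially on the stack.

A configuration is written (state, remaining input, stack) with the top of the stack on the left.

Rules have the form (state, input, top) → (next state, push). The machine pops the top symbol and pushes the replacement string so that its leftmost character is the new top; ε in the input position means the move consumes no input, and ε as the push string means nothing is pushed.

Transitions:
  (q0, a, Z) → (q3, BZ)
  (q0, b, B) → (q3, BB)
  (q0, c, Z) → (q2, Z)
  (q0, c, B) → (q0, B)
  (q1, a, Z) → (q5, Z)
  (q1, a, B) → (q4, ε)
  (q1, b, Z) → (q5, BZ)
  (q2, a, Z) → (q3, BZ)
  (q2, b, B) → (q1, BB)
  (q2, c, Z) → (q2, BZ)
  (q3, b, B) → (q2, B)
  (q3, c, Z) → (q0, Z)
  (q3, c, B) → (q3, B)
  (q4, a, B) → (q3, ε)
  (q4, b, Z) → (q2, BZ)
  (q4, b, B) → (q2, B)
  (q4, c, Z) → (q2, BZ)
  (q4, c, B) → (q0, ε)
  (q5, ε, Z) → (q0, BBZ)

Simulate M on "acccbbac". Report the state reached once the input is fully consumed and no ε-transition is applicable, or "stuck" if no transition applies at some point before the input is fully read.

q0

(q0, acccbbac, Z) ⊢ (q3, cccbbac, BZ) ⊢ (q3, ccbbac, BZ) ⊢ (q3, cbbac, BZ) ⊢ (q3, bbac, BZ) ⊢ (q2, bac, BZ) ⊢ (q1, ac, BBZ) ⊢ (q4, c, BZ) ⊢ (q0, ε, Z)
All input consumed; M is in state q0.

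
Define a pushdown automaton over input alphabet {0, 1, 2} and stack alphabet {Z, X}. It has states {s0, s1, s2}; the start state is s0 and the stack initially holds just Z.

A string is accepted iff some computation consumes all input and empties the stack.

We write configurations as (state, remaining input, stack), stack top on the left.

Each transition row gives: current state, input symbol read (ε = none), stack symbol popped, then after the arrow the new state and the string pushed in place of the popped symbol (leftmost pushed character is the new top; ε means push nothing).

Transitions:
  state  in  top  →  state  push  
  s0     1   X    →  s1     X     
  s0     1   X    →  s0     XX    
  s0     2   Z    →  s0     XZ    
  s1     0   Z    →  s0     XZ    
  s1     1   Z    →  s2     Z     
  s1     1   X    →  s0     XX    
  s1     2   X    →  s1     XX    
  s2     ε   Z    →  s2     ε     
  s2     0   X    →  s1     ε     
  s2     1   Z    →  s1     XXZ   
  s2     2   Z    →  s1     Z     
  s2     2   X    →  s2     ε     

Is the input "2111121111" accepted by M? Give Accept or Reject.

No computation consumes all input and empties the stack.

Reject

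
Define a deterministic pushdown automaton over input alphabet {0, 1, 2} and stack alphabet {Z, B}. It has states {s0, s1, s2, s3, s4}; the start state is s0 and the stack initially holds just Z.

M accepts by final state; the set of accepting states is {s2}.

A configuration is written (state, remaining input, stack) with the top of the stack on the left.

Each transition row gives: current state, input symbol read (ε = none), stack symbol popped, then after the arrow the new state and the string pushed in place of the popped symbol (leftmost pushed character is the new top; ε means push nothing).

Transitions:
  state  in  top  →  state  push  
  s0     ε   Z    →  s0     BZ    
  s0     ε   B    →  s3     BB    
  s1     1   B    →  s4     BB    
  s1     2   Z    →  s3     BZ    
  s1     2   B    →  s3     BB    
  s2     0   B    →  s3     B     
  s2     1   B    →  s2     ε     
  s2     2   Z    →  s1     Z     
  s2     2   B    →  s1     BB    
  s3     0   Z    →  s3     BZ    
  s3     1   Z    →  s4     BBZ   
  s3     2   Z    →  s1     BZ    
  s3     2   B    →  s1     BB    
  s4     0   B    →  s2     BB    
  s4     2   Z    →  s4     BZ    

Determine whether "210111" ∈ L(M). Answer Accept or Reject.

(s0, 210111, Z)
  ε-move, top Z: go to s0, push BZ → (s0, 210111, BZ)
  ε-move, top B: go to s3, push BB → (s3, 210111, BBZ)
  read 2, top B: go to s1, push BB → (s1, 10111, BBBZ)
  read 1, top B: go to s4, push BB → (s4, 0111, BBBBZ)
  read 0, top B: go to s2, push BB → (s2, 111, BBBBBZ)
  read 1, top B: go to s2, push ε → (s2, 11, BBBBZ)
  read 1, top B: go to s2, push ε → (s2, 1, BBBZ)
  read 1, top B: go to s2, push ε → (s2, ε, BBZ)
All input consumed; state s2 ∈ F.

Accept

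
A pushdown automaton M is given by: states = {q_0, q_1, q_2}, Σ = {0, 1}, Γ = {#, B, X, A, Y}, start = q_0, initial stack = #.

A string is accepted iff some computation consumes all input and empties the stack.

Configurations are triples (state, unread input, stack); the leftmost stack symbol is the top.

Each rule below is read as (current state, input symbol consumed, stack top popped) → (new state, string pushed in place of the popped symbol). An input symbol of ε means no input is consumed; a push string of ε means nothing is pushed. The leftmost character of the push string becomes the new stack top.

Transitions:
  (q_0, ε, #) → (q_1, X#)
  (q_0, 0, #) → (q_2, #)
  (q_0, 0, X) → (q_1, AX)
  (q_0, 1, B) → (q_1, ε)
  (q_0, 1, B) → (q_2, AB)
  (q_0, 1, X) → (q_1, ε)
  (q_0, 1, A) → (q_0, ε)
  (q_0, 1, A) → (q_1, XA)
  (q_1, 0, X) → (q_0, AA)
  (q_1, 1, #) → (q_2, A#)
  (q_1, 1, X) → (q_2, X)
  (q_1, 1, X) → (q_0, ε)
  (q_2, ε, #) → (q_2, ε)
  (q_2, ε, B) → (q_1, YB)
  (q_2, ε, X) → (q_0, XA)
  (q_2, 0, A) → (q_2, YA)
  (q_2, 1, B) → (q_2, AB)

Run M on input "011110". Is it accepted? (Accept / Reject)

Accept

One accepting computation: (q_0, 011110, #) ⊢ (q_1, 011110, X#) ⊢ (q_0, 11110, AA#) ⊢ (q_0, 1110, A#) ⊢ (q_1, 110, XA#) ⊢ (q_0, 10, A#) ⊢ (q_0, 0, #) ⊢ (q_2, ε, #) ⊢ (q_2, ε, ε)
All input consumed and the stack is empty.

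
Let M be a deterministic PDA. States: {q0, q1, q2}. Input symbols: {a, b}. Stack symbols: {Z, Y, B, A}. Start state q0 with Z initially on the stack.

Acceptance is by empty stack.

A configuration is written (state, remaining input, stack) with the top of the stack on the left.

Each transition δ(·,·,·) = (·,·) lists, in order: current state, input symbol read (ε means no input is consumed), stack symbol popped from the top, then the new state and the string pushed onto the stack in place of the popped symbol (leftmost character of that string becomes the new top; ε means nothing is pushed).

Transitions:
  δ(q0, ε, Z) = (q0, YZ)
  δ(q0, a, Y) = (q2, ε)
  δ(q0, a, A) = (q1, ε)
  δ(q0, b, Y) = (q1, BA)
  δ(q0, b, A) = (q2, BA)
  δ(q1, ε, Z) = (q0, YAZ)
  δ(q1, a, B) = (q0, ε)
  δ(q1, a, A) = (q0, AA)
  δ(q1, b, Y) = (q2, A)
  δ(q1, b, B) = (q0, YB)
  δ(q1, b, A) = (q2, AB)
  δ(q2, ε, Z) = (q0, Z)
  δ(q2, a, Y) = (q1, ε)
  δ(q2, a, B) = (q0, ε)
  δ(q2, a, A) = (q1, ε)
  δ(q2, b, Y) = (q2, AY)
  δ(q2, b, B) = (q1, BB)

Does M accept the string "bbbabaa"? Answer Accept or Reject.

(q0, bbbabaa, Z)
  ε-move, top Z: go to q0, push YZ → (q0, bbbabaa, YZ)
  read b, top Y: go to q1, push BA → (q1, bbabaa, BAZ)
  read b, top B: go to q0, push YB → (q0, babaa, YBAZ)
  read b, top Y: go to q1, push BA → (q1, abaa, BABAZ)
  read a, top B: go to q0, push ε → (q0, baa, ABAZ)
  read b, top A: go to q2, push BA → (q2, aa, BABAZ)
  read a, top B: go to q0, push ε → (q0, a, ABAZ)
  read a, top A: go to q1, push ε → (q1, ε, BAZ)
All input consumed; stack is BAZ, not empty, and no further ε-move applies.

Reject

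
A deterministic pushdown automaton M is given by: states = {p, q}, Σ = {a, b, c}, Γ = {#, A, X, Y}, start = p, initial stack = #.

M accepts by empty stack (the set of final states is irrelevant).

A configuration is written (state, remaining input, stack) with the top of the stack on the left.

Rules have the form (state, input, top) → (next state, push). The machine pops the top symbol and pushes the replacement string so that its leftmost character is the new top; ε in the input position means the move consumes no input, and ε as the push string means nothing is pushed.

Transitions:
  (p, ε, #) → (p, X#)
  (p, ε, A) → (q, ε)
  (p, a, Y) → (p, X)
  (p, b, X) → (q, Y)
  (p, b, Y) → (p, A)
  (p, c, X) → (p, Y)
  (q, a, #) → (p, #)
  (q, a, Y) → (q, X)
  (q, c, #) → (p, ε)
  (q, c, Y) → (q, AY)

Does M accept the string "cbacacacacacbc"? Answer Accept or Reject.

(p, cbacacacacacbc, #) ⊢ (p, cbacacacacacbc, X#) ⊢ (p, bacacacacacbc, Y#) ⊢ (p, acacacacacbc, A#) ⊢ (q, acacacacacbc, #) ⊢ (p, cacacacacbc, #) ⊢ (p, cacacacacbc, X#) ⊢ (p, acacacacbc, Y#) ⊢ (p, cacacacbc, X#) ⊢ (p, acacacbc, Y#) ⊢ (p, cacacbc, X#) ⊢ (p, acacbc, Y#) ⊢ (p, cacbc, X#) ⊢ (p, acbc, Y#) ⊢ (p, cbc, X#) ⊢ (p, bc, Y#) ⊢ (p, c, A#) ⊢ (q, c, #) ⊢ (p, ε, ε)
All input consumed and the stack is empty.

Accept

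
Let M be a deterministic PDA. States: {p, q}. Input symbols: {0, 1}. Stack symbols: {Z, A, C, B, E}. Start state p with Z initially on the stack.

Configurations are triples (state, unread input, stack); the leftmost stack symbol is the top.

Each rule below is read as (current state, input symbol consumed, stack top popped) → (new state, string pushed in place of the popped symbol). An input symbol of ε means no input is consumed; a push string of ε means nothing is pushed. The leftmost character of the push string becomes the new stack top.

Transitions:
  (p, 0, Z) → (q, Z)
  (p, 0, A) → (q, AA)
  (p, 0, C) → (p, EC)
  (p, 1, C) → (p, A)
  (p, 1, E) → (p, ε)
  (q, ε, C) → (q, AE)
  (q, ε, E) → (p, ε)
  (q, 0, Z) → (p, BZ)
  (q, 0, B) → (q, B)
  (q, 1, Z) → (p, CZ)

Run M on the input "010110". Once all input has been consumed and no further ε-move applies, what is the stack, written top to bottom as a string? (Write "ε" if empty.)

AAZ

(p, 010110, Z) ⊢ (q, 10110, Z) ⊢ (p, 0110, CZ) ⊢ (p, 110, ECZ) ⊢ (p, 10, CZ) ⊢ (p, 0, AZ) ⊢ (q, ε, AAZ)
All input consumed in state q with stack AAZ.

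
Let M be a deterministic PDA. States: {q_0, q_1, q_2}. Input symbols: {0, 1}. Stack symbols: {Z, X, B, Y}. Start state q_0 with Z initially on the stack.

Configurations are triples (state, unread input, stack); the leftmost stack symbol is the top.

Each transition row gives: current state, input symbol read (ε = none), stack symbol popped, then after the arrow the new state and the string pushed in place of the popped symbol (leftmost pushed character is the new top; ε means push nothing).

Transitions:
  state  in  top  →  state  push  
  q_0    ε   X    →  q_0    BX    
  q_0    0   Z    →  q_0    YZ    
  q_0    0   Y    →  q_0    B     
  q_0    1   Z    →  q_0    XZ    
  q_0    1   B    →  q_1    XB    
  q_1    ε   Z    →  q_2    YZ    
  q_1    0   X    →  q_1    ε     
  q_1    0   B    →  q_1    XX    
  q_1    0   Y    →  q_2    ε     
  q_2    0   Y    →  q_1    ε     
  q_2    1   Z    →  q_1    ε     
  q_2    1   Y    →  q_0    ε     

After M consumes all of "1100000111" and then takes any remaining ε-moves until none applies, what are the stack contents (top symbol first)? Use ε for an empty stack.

(q_0, 1100000111, Z)
  read 1, top Z: go to q_0, push XZ → (q_0, 100000111, XZ)
  ε-move, top X: go to q_0, push BX → (q_0, 100000111, BXZ)
  read 1, top B: go to q_1, push XB → (q_1, 00000111, XBXZ)
  read 0, top X: go to q_1, push ε → (q_1, 0000111, BXZ)
  read 0, top B: go to q_1, push XX → (q_1, 000111, XXXZ)
  read 0, top X: go to q_1, push ε → (q_1, 00111, XXZ)
  read 0, top X: go to q_1, push ε → (q_1, 0111, XZ)
  read 0, top X: go to q_1, push ε → (q_1, 111, Z)
  ε-move, top Z: go to q_2, push YZ → (q_2, 111, YZ)
  read 1, top Y: go to q_0, push ε → (q_0, 11, Z)
  read 1, top Z: go to q_0, push XZ → (q_0, 1, XZ)
  ε-move, top X: go to q_0, push BX → (q_0, 1, BXZ)
  read 1, top B: go to q_1, push XB → (q_1, ε, XBXZ)
All input consumed in state q_1 with stack XBXZ.

XBXZ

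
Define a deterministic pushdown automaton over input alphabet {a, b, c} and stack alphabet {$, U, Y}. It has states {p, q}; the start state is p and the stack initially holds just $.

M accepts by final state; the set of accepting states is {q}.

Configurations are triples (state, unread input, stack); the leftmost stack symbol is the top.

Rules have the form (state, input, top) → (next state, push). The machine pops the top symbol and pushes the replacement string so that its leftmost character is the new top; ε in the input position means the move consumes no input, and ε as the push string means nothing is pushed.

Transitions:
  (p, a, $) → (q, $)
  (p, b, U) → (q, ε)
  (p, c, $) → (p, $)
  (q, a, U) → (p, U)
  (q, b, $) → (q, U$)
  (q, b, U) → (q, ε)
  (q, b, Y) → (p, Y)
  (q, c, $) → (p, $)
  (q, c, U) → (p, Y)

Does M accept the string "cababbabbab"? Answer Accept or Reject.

Accept

(p, cababbabbab, $) ⊢ (p, ababbabbab, $) ⊢ (q, babbabbab, $) ⊢ (q, abbabbab, U$) ⊢ (p, bbabbab, U$) ⊢ (q, babbab, $) ⊢ (q, abbab, U$) ⊢ (p, bbab, U$) ⊢ (q, bab, $) ⊢ (q, ab, U$) ⊢ (p, b, U$) ⊢ (q, ε, $)
All input consumed; state q ∈ F.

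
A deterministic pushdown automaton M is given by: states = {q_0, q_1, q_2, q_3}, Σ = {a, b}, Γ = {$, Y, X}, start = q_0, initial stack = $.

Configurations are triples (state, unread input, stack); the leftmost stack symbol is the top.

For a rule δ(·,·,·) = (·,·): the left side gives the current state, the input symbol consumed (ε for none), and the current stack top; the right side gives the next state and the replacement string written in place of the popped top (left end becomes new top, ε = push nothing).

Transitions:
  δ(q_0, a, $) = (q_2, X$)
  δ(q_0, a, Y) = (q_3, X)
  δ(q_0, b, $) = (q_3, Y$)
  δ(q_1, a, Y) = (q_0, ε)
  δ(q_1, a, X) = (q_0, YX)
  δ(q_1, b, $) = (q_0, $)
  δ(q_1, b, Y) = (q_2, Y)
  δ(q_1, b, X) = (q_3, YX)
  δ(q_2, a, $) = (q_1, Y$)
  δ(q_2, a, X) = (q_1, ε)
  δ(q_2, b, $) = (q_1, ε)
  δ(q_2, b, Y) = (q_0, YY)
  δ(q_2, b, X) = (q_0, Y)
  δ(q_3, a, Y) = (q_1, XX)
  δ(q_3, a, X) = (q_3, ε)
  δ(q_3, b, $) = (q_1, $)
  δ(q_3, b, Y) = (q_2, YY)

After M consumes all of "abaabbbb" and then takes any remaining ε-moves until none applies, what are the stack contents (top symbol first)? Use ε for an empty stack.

YY$

(q_0, abaabbbb, $) ⊢ (q_2, baabbbb, X$) ⊢ (q_0, aabbbb, Y$) ⊢ (q_3, abbbb, X$) ⊢ (q_3, bbbb, $) ⊢ (q_1, bbb, $) ⊢ (q_0, bb, $) ⊢ (q_3, b, Y$) ⊢ (q_2, ε, YY$)
All input consumed in state q_2 with stack YY$.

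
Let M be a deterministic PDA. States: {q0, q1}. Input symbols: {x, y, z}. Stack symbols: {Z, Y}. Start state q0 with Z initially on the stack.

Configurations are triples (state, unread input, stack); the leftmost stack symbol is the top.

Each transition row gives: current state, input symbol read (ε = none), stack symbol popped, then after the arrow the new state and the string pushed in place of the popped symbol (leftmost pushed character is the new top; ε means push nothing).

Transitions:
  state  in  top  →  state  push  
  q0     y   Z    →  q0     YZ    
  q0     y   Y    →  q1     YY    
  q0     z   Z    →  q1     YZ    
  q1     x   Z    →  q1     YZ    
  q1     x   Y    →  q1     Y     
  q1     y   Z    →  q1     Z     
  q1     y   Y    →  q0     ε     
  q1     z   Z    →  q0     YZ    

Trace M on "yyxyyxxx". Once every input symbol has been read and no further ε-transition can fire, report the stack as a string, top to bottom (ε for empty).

YYZ

(q0, yyxyyxxx, Z)
  read y, top Z: go to q0, push YZ → (q0, yxyyxxx, YZ)
  read y, top Y: go to q1, push YY → (q1, xyyxxx, YYZ)
  read x, top Y: go to q1, push Y → (q1, yyxxx, YYZ)
  read y, top Y: go to q0, push ε → (q0, yxxx, YZ)
  read y, top Y: go to q1, push YY → (q1, xxx, YYZ)
  read x, top Y: go to q1, push Y → (q1, xx, YYZ)
  read x, top Y: go to q1, push Y → (q1, x, YYZ)
  read x, top Y: go to q1, push Y → (q1, ε, YYZ)
All input consumed in state q1 with stack YYZ.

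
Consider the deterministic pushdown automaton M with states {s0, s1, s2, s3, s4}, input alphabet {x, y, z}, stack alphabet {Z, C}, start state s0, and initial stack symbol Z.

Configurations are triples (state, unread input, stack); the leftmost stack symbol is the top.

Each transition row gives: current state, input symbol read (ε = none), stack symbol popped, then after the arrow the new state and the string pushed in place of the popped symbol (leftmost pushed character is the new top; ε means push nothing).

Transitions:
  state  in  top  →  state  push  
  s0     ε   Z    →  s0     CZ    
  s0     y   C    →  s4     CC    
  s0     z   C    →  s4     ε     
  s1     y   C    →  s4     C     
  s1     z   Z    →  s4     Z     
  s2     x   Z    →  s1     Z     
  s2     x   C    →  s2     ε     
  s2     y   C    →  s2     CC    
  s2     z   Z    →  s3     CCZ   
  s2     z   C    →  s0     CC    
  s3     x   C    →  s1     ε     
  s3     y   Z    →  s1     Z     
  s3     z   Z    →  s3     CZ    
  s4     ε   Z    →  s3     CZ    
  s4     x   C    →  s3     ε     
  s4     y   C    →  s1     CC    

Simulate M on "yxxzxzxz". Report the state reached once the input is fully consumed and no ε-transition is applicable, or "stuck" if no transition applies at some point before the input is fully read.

(s0, yxxzxzxz, Z)
  ε-move, top Z: go to s0, push CZ → (s0, yxxzxzxz, CZ)
  read y, top C: go to s4, push CC → (s4, xxzxzxz, CCZ)
  read x, top C: go to s3, push ε → (s3, xzxzxz, CZ)
  read x, top C: go to s1, push ε → (s1, zxzxz, Z)
  read z, top Z: go to s4, push Z → (s4, xzxz, Z)
  ε-move, top Z: go to s3, push CZ → (s3, xzxz, CZ)
  read x, top C: go to s1, push ε → (s1, zxz, Z)
  read z, top Z: go to s4, push Z → (s4, xz, Z)
  ε-move, top Z: go to s3, push CZ → (s3, xz, CZ)
  read x, top C: go to s1, push ε → (s1, z, Z)
  read z, top Z: go to s4, push Z → (s4, ε, Z)
  ε-move, top Z: go to s3, push CZ → (s3, ε, CZ)
All input consumed; M is in state s3.

s3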